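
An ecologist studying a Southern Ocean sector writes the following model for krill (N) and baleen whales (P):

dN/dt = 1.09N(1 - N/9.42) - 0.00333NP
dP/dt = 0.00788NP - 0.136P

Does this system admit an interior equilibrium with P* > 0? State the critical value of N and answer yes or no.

Threshold N = 17.3; K < 17.3, so no, the predator goes extinct.

The predator equation gives dP/dt > 0 only when N > 0.136/0.00788 = 17.3.
Without the predator, N → K = 9.42. Since 9.42 < 17.3, the predator cannot invade.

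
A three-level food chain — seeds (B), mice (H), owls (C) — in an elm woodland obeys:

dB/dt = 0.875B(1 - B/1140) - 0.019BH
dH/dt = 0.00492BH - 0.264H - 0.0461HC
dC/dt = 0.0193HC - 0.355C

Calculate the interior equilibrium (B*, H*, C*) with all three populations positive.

B* ≈ 685, H* ≈ 18.4, C* ≈ 67.3

From dC/dt = 0: 0.0193H* = 0.355, so H* = 18.4.
From dB/dt = 0: 0.875(1 - B*/1140) = 0.019·18.4, giving B* = 1140·(1 - 0.399) = 685.
From dH/dt = 0: 0.00492·685 - 0.264 = 0.0461C*, so C* = 3.1/0.0461 = 67.3.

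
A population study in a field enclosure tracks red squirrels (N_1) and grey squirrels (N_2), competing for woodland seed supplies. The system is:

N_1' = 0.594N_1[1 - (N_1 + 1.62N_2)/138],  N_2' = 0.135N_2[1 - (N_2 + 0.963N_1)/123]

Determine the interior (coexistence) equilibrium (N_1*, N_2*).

Setting both brackets to zero gives the nullclines N_1 + 1.62N_2 = 138 and 0.963N_1 + N_2 = 123.
Substituting N_2 = 123 - 0.963N_1 into the first: N_1(1 - 1.62·0.963) = 138 - 1.62·123.
So N_1* = -61.3/-0.56 = 109, and then N_2* = 123 - 0.963·109 = 17.7.

N_1* ≈ 109, N_2* ≈ 17.7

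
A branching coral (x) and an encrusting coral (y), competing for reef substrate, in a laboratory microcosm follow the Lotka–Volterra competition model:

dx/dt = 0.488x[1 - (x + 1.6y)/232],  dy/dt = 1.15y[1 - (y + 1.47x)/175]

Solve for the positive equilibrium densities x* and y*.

Setting both brackets to zero gives the nullclines x + 1.6y = 232 and 1.47x + y = 175.
Substituting y = 175 - 1.47x into the first: x(1 - 1.6·1.47) = 232 - 1.6·175.
So x* = -48/-1.35 = 35.5, and then y* = 175 - 1.47·35.5 = 123.

x* ≈ 35.5, y* ≈ 123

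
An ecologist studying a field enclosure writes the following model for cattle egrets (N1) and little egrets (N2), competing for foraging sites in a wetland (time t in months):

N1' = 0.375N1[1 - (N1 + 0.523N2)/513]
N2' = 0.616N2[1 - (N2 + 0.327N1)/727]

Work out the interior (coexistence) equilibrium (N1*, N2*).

N1* ≈ 160, N2* ≈ 675

Setting both brackets to zero gives the nullclines N1 + 0.523N2 = 513 and 0.327N1 + N2 = 727.
Substituting N2 = 727 - 0.327N1 into the first: N1(1 - 0.523·0.327) = 513 - 0.523·727.
So N1* = 133/0.829 = 160, and then N2* = 727 - 0.327·160 = 675.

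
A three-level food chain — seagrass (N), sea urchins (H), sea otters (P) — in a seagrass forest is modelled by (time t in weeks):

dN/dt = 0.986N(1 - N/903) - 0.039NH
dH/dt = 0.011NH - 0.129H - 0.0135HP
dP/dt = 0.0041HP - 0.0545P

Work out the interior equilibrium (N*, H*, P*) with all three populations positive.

From dP/dt = 0: 0.0041H* = 0.0545, so H* = 13.3.
From dN/dt = 0: 0.986(1 - N*/903) = 0.039·13.3, giving N* = 903·(1 - 0.526) = 428.
From dH/dt = 0: 0.011·428 - 0.129 = 0.0135P*, so P* = 4.58/0.0135 = 339.

N* ≈ 428, H* ≈ 13.3, P* ≈ 339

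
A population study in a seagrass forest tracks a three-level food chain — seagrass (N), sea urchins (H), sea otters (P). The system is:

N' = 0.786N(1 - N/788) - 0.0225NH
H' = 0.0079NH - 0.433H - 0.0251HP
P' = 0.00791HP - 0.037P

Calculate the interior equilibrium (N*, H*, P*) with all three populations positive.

N* ≈ 682, H* ≈ 4.68, P* ≈ 198

From dP/dt = 0: 0.00791H* = 0.037, so H* = 4.68.
From dN/dt = 0: 0.786(1 - N*/788) = 0.0225·4.68, giving N* = 788·(1 - 0.134) = 682.
From dH/dt = 0: 0.0079·682 - 0.433 = 0.0251P*, so P* = 4.96/0.0251 = 198.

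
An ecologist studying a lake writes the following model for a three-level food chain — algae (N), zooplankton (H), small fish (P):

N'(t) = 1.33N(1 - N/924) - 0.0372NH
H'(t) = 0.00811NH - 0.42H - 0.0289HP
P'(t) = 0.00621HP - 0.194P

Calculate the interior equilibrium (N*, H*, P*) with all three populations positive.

From dP/dt = 0: 0.00621H* = 0.194, so H* = 31.2.
From dN/dt = 0: 1.33(1 - N*/924) = 0.0372·31.2, giving N* = 924·(1 - 0.874) = 117.
From dH/dt = 0: 0.00811·117 - 0.42 = 0.0289P*, so P* = 0.526/0.0289 = 18.2.

N* ≈ 117, H* ≈ 31.2, P* ≈ 18.2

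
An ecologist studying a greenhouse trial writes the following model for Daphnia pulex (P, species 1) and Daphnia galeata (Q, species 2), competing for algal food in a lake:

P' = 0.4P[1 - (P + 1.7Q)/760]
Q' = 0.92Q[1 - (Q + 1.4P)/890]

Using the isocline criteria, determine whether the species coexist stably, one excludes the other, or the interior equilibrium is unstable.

unstable coexistence (outcome depends on initial conditions)

Compare the nullcline intercepts: K1/α12 = 760/1.7 = 447 < K2 = 890; K2/α21 = 890/1.4 = 636 < K1 = 760.
Since both are reversed, neither can invade when rare; the interior point is a saddle.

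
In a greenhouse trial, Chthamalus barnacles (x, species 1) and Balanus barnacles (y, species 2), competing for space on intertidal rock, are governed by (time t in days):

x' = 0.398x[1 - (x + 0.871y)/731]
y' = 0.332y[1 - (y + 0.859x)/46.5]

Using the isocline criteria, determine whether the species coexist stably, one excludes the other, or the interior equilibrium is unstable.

species 1 excludes species 2

Compare the nullcline intercepts: K1/α12 = 731/0.871 = 839 > K2 = 46.5; K2/α21 = 46.5/0.859 = 54.1 < K1 = 731.
Since the inequalities point opposite ways, species 1 can invade but species 2 cannot.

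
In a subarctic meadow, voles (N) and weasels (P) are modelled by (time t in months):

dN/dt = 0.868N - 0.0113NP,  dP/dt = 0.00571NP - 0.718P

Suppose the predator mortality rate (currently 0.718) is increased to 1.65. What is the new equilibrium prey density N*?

At the interior fixed point, setting dP/dt = 0 with P > 0 fixes N* = (predator death rate)/(NP coefficient) — independent of the other coefficients.
With the change, N* = 1.65/0.00571 = 289; it rises from 126.

N* ≈ 289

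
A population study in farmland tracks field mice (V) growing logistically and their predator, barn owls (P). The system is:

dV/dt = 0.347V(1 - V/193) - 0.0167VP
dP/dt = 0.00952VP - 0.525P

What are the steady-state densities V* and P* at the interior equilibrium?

V* ≈ 55.1, P* ≈ 14.8

From dP/dt = 0 with P > 0: 0.00952V* = 0.525, so V* = 55.1.
Substitute into dV/dt = 0: 0.347(1 - 55.1/193) = 0.0167P*.
The bracket is 0.714, giving P* = 0.248/0.0167 = 14.8.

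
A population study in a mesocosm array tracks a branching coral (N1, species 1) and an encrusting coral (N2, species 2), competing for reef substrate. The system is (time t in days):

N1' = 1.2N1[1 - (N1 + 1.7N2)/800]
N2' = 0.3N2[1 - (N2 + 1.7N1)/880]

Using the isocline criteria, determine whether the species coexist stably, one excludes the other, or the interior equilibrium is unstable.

unstable coexistence (outcome depends on initial conditions)

Compare the nullcline intercepts: K1/α12 = 800/1.7 = 471 < K2 = 880; K2/α21 = 880/1.7 = 518 < K1 = 800.
Since both are reversed, neither can invade when rare; the interior point is a saddle.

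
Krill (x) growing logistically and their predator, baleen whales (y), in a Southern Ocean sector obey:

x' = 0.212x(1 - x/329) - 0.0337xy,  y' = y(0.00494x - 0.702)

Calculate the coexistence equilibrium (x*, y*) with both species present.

From dy/dt = 0 with y > 0: 0.00494x* = 0.702, so x* = 142.
Substitute into dx/dt = 0: 0.212(1 - 142/329) = 0.0337y*.
The bracket is 0.568, giving y* = 0.12/0.0337 = 3.57.

x* ≈ 142, y* ≈ 3.57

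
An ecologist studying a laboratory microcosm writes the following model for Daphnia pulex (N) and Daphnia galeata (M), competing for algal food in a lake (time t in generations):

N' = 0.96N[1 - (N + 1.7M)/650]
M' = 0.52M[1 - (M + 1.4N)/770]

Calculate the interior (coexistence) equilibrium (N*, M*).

N* ≈ 478, M* ≈ 101

Setting both brackets to zero gives the nullclines N + 1.7M = 650 and 1.4N + M = 770.
Substituting M = 770 - 1.4N into the first: N(1 - 1.7·1.4) = 650 - 1.7·770.
So N* = -659/-1.38 = 478, and then M* = 770 - 1.4·478 = 101.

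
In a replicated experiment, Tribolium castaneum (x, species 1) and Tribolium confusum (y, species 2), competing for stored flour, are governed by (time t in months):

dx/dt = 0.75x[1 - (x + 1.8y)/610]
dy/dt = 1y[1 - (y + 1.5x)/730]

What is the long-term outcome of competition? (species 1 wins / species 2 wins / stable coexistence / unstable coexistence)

Compare the nullcline intercepts: K1/α12 = 610/1.8 = 339 < K2 = 730; K2/α21 = 730/1.5 = 487 < K1 = 610.
Since both are reversed, neither can invade when rare; the interior point is a saddle.

unstable coexistence (outcome depends on initial conditions)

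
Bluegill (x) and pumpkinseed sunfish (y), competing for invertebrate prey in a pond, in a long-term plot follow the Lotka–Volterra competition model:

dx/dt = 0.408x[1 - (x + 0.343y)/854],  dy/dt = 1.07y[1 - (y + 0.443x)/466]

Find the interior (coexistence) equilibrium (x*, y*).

x* ≈ 819, y* ≈ 103

Setting both brackets to zero gives the nullclines x + 0.343y = 854 and 0.443x + y = 466.
Substituting y = 466 - 0.443x into the first: x(1 - 0.343·0.443) = 854 - 0.343·466.
So x* = 694/0.848 = 819, and then y* = 466 - 0.443·819 = 103.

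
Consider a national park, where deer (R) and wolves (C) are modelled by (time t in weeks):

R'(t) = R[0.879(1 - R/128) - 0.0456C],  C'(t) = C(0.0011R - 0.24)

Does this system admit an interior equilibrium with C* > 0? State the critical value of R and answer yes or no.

The predator equation gives dC/dt > 0 only when R > 0.24/0.0011 = 218.
Without the predator, R → K = 128. Since 128 < 218, the predator cannot invade.

Threshold R = 218; K < 218, so no, the predator goes extinct.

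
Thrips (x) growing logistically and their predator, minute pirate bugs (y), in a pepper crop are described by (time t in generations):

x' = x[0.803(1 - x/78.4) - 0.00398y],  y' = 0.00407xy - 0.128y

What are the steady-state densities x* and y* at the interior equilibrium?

From dy/dt = 0 with y > 0: 0.00407x* = 0.128, so x* = 31.4.
Substitute into dx/dt = 0: 0.803(1 - 31.4/78.4) = 0.00398y*.
The bracket is 0.599, giving y* = 0.481/0.00398 = 121.

x* ≈ 31.4, y* ≈ 121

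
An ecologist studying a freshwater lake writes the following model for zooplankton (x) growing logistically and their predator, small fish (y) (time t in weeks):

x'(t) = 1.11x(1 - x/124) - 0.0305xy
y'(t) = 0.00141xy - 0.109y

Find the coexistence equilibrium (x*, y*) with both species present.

x* ≈ 77.3, y* ≈ 13.7

From dy/dt = 0 with y > 0: 0.00141x* = 0.109, so x* = 77.3.
Substitute into dx/dt = 0: 1.11(1 - 77.3/124) = 0.0305y*.
The bracket is 0.377, giving y* = 0.418/0.0305 = 13.7.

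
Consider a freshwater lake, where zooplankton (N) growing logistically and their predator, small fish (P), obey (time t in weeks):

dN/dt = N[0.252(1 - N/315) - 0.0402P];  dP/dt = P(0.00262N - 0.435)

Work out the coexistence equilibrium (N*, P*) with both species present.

From dP/dt = 0 with P > 0: 0.00262N* = 0.435, so N* = 166.
Substitute into dN/dt = 0: 0.252(1 - 166/315) = 0.0402P*.
The bracket is 0.473, giving P* = 0.119/0.0402 = 2.96.

N* ≈ 166, P* ≈ 2.96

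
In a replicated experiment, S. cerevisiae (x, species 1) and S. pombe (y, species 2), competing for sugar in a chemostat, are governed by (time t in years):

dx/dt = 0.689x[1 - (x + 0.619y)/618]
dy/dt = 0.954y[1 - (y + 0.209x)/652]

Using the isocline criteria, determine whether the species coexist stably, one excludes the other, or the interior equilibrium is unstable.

Compare the nullcline intercepts: K1/α12 = 618/0.619 = 998 > K2 = 652; K2/α21 = 652/0.209 = 3120 > K1 = 618.
Since both inequalities hold, each species can invade when rare, so the interior equilibrium is stable.

stable coexistence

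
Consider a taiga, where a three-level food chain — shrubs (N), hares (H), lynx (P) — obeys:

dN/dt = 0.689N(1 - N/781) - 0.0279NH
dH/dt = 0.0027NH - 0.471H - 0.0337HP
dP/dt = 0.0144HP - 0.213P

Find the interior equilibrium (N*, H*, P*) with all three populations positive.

From dP/dt = 0: 0.0144H* = 0.213, so H* = 14.8.
From dN/dt = 0: 0.689(1 - N*/781) = 0.0279·14.8, giving N* = 781·(1 - 0.599) = 313.
From dH/dt = 0: 0.0027·313 - 0.471 = 0.0337P*, so P* = 0.375/0.0337 = 11.1.

N* ≈ 313, H* ≈ 14.8, P* ≈ 11.1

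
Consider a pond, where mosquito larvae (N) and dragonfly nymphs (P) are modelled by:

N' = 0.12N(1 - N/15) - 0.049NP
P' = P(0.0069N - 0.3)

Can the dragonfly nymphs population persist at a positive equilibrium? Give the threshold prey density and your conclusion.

Threshold N = 43.5; K < 43.5, so no, the predator goes extinct.

The predator equation gives dP/dt > 0 only when N > 0.3/0.0069 = 43.5.
Without the predator, N → K = 15. Since 15 < 43.5, the predator cannot invade.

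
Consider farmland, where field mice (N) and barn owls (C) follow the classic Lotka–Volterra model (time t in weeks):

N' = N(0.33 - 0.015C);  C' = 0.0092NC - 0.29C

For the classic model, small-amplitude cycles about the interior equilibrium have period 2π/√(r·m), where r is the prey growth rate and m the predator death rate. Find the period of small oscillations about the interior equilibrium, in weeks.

T ≈ 20.3 weeks

Here r = 0.33 and m = 0.29, so r·m = 0.0957.
ω = √0.0957 = 0.309 per week, hence T = 2π/ω ≈ 20.3 weeks.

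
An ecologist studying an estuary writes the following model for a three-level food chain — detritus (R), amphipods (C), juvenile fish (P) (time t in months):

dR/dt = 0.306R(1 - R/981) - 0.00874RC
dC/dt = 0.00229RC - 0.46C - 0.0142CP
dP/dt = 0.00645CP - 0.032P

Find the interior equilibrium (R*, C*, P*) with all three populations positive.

R* ≈ 842, C* ≈ 4.96, P* ≈ 103

From dP/dt = 0: 0.00645C* = 0.032, so C* = 4.96.
From dR/dt = 0: 0.306(1 - R*/981) = 0.00874·4.96, giving R* = 981·(1 - 0.142) = 842.
From dC/dt = 0: 0.00229·842 - 0.46 = 0.0142P*, so P* = 1.47/0.0142 = 103.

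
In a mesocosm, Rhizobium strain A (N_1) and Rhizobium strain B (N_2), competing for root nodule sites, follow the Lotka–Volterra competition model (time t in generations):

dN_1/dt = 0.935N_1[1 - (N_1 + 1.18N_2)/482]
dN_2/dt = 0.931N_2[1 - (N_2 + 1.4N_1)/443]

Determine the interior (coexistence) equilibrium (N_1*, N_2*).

Setting both brackets to zero gives the nullclines N_1 + 1.18N_2 = 482 and 1.4N_1 + N_2 = 443.
Substituting N_2 = 443 - 1.4N_1 into the first: N_1(1 - 1.18·1.4) = 482 - 1.18·443.
So N_1* = -40.7/-0.652 = 62.5, and then N_2* = 443 - 1.4·62.5 = 356.

N_1* ≈ 62.5, N_2* ≈ 356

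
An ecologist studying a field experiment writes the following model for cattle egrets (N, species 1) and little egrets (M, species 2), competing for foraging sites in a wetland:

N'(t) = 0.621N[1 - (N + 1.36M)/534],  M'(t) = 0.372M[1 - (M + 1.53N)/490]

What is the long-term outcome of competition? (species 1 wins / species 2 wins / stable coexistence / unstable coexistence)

unstable coexistence (outcome depends on initial conditions)

Compare the nullcline intercepts: K1/α12 = 534/1.36 = 393 < K2 = 490; K2/α21 = 490/1.53 = 320 < K1 = 534.
Since both are reversed, neither can invade when rare; the interior point is a saddle.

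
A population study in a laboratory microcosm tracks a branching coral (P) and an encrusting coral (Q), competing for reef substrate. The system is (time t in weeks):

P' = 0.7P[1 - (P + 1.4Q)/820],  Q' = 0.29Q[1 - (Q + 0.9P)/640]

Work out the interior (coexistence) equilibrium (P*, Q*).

Setting both brackets to zero gives the nullclines P + 1.4Q = 820 and 0.9P + Q = 640.
Substituting Q = 640 - 0.9P into the first: P(1 - 1.4·0.9) = 820 - 1.4·640.
So P* = -76/-0.26 = 292, and then Q* = 640 - 0.9·292 = 377.

P* ≈ 292, Q* ≈ 377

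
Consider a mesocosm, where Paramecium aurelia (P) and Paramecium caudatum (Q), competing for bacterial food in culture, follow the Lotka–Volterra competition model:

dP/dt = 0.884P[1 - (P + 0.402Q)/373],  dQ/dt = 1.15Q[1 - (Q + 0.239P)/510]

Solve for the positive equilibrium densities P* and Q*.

P* ≈ 186, Q* ≈ 466

Setting both brackets to zero gives the nullclines P + 0.402Q = 373 and 0.239P + Q = 510.
Substituting Q = 510 - 0.239P into the first: P(1 - 0.402·0.239) = 373 - 0.402·510.
So P* = 168/0.904 = 186, and then Q* = 510 - 0.239·186 = 466.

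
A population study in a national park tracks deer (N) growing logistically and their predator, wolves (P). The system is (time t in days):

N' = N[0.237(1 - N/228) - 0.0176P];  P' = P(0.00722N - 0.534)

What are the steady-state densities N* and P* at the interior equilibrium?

N* ≈ 74, P* ≈ 9.1

From dP/dt = 0 with P > 0: 0.00722N* = 0.534, so N* = 74.
Substitute into dN/dt = 0: 0.237(1 - 74/228) = 0.0176P*.
The bracket is 0.676, giving P* = 0.16/0.0176 = 9.1.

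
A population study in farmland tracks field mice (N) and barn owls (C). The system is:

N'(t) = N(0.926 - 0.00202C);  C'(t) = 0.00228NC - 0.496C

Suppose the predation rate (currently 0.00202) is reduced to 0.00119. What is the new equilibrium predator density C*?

C* ≈ 778

At the interior fixed point, setting dN/dt = 0 with N > 0 fixes C* = (prey growth rate)/(NC coefficient) — independent of the other coefficients.
With the change, C* = 0.926/0.00119 = 778; it rises from 458.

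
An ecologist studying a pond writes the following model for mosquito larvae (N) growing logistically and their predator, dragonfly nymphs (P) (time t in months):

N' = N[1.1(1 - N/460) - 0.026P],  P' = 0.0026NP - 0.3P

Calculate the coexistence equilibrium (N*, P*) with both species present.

N* ≈ 115, P* ≈ 31.7

From dP/dt = 0 with P > 0: 0.0026N* = 0.3, so N* = 115.
Substitute into dN/dt = 0: 1.1(1 - 115/460) = 0.026P*.
The bracket is 0.749, giving P* = 0.824/0.026 = 31.7.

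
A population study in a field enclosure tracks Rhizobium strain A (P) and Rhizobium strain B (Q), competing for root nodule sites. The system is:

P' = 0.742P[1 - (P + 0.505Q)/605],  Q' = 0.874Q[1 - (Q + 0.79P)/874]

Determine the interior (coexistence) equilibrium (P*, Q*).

P* ≈ 272, Q* ≈ 659

Setting both brackets to zero gives the nullclines P + 0.505Q = 605 and 0.79P + Q = 874.
Substituting Q = 874 - 0.79P into the first: P(1 - 0.505·0.79) = 605 - 0.505·874.
So P* = 164/0.601 = 272, and then Q* = 874 - 0.79·272 = 659.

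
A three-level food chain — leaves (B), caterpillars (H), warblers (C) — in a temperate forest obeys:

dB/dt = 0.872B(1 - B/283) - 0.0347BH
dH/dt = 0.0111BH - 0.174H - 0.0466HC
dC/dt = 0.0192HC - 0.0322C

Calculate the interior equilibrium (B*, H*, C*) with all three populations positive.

From dC/dt = 0: 0.0192H* = 0.0322, so H* = 1.68.
From dB/dt = 0: 0.872(1 - B*/283) = 0.0347·1.68, giving B* = 283·(1 - 0.0667) = 264.
From dH/dt = 0: 0.0111·264 - 0.174 = 0.0466C*, so C* = 2.76/0.0466 = 59.2.

B* ≈ 264, H* ≈ 1.68, C* ≈ 59.2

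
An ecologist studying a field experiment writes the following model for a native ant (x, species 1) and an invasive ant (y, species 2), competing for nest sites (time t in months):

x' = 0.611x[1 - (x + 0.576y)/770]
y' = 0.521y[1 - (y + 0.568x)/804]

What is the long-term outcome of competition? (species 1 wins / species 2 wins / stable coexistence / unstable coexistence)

stable coexistence

Compare the nullcline intercepts: K1/α12 = 770/0.576 = 1340 > K2 = 804; K2/α21 = 804/0.568 = 1420 > K1 = 770.
Since both inequalities hold, each species can invade when rare, so the interior equilibrium is stable.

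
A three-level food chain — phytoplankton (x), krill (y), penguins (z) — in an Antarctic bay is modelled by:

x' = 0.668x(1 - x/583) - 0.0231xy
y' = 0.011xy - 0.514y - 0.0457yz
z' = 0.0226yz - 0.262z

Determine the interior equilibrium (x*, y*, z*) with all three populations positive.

x* ≈ 349, y* ≈ 11.6, z* ≈ 72.8

From dz/dt = 0: 0.0226y* = 0.262, so y* = 11.6.
From dx/dt = 0: 0.668(1 - x*/583) = 0.0231·11.6, giving x* = 583·(1 - 0.401) = 349.
From dy/dt = 0: 0.011·349 - 0.514 = 0.0457z*, so z* = 3.33/0.0457 = 72.8.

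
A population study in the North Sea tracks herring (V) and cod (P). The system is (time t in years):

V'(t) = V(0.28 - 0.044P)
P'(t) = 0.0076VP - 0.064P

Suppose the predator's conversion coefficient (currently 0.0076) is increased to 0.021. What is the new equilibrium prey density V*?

At the interior fixed point, setting dP/dt = 0 with P > 0 fixes V* = (predator death rate)/(VP coefficient) — independent of the other coefficients.
With the change, V* = 0.064/0.021 = 3.05; it falls from 8.42.

V* ≈ 3.05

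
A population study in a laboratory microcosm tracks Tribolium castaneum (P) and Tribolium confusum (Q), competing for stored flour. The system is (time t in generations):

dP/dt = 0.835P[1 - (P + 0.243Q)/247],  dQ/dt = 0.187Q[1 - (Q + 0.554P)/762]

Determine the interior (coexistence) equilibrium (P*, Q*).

P* ≈ 71.5, Q* ≈ 722

Setting both brackets to zero gives the nullclines P + 0.243Q = 247 and 0.554P + Q = 762.
Substituting Q = 762 - 0.554P into the first: P(1 - 0.243·0.554) = 247 - 0.243·762.
So P* = 61.8/0.865 = 71.5, and then Q* = 762 - 0.554·71.5 = 722.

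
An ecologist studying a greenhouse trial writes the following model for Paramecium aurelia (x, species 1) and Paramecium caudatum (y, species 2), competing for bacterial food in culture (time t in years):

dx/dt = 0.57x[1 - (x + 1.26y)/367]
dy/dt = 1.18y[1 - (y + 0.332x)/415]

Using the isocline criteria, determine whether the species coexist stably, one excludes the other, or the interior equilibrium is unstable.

species 2 excludes species 1

Compare the nullcline intercepts: K1/α12 = 367/1.26 = 291 < K2 = 415; K2/α21 = 415/0.332 = 1250 > K1 = 367.
Since the inequalities point opposite ways, species 2 can invade but species 1 cannot.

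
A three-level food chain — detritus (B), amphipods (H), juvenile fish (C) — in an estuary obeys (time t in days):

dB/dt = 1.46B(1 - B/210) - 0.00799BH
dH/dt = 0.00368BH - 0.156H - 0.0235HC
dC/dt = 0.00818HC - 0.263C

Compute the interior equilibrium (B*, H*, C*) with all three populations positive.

From dC/dt = 0: 0.00818H* = 0.263, so H* = 32.2.
From dB/dt = 0: 1.46(1 - B*/210) = 0.00799·32.2, giving B* = 210·(1 - 0.176) = 173.
From dH/dt = 0: 0.00368·173 - 0.156 = 0.0235C*, so C* = 0.481/0.0235 = 20.5.

B* ≈ 173, H* ≈ 32.2, C* ≈ 20.5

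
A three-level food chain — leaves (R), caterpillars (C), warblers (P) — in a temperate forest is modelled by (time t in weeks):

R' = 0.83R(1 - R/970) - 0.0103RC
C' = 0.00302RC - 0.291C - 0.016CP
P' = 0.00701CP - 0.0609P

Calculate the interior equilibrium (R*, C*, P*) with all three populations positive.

From dP/dt = 0: 0.00701C* = 0.0609, so C* = 8.69.
From dR/dt = 0: 0.83(1 - R*/970) = 0.0103·8.69, giving R* = 970·(1 - 0.108) = 865.
From dC/dt = 0: 0.00302·865 - 0.291 = 0.016P*, so P* = 2.32/0.016 = 145.

R* ≈ 865, C* ≈ 8.69, P* ≈ 145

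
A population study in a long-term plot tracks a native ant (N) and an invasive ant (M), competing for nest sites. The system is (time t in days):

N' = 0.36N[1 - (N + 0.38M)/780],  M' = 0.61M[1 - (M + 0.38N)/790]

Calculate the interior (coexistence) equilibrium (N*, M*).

Setting both brackets to zero gives the nullclines N + 0.38M = 780 and 0.38N + M = 790.
Substituting M = 790 - 0.38N into the first: N(1 - 0.38·0.38) = 780 - 0.38·790.
So N* = 480/0.856 = 561, and then M* = 790 - 0.38·561 = 577.

N* ≈ 561, M* ≈ 577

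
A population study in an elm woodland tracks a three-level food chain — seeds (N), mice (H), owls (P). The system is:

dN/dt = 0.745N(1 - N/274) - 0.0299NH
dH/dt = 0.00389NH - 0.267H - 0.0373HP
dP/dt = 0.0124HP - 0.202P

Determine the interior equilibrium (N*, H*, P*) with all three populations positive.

N* ≈ 94.9, H* ≈ 16.3, P* ≈ 2.73

From dP/dt = 0: 0.0124H* = 0.202, so H* = 16.3.
From dN/dt = 0: 0.745(1 - N*/274) = 0.0299·16.3, giving N* = 274·(1 - 0.654) = 94.9.
From dH/dt = 0: 0.00389·94.9 - 0.267 = 0.0373P*, so P* = 0.102/0.0373 = 2.73.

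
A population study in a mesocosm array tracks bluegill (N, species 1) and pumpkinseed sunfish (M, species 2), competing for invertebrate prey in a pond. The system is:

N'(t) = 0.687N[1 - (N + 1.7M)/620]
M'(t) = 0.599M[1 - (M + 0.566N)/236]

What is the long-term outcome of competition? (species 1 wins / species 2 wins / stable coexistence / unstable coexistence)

species 1 excludes species 2

Compare the nullcline intercepts: K1/α12 = 620/1.7 = 365 > K2 = 236; K2/α21 = 236/0.566 = 417 < K1 = 620.
Since the inequalities point opposite ways, species 1 can invade but species 2 cannot.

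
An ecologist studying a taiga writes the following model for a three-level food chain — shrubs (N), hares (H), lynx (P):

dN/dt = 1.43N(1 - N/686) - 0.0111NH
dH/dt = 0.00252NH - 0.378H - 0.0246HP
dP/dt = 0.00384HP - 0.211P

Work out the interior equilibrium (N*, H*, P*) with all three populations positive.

From dP/dt = 0: 0.00384H* = 0.211, so H* = 54.9.
From dN/dt = 0: 1.43(1 - N*/686) = 0.0111·54.9, giving N* = 686·(1 - 0.427) = 393.
From dH/dt = 0: 0.00252·393 - 0.378 = 0.0246P*, so P* = 0.613/0.0246 = 24.9.

N* ≈ 393, H* ≈ 54.9, P* ≈ 24.9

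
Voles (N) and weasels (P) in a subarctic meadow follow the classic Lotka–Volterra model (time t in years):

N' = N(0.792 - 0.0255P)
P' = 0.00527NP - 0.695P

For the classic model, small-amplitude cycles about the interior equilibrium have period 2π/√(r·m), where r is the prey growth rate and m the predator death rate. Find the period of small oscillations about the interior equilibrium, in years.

T ≈ 8.47 years

Here r = 0.792 and m = 0.695, so r·m = 0.55.
ω = √0.55 = 0.742 per year, hence T = 2π/ω ≈ 8.47 years.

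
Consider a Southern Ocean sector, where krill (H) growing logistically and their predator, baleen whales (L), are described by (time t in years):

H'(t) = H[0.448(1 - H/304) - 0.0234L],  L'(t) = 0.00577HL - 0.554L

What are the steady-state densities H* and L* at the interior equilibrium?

From dL/dt = 0 with L > 0: 0.00577H* = 0.554, so H* = 96.
Substitute into dH/dt = 0: 0.448(1 - 96/304) = 0.0234L*.
The bracket is 0.684, giving L* = 0.307/0.0234 = 13.1.

H* ≈ 96, L* ≈ 13.1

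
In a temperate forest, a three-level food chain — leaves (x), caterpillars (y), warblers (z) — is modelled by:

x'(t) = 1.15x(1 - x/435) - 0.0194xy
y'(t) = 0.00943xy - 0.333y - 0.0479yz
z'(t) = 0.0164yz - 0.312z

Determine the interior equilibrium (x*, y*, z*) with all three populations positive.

x* ≈ 295, y* ≈ 19, z* ≈ 51.2

From dz/dt = 0: 0.0164y* = 0.312, so y* = 19.
From dx/dt = 0: 1.15(1 - x*/435) = 0.0194·19, giving x* = 435·(1 - 0.321) = 295.
From dy/dt = 0: 0.00943·295 - 0.333 = 0.0479z*, so z* = 2.45/0.0479 = 51.2.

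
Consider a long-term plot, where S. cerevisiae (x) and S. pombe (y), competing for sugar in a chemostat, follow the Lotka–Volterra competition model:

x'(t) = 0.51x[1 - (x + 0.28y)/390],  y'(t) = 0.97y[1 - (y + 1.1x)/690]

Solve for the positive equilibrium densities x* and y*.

x* ≈ 284, y* ≈ 377

Setting both brackets to zero gives the nullclines x + 0.28y = 390 and 1.1x + y = 690.
Substituting y = 690 - 1.1x into the first: x(1 - 0.28·1.1) = 390 - 0.28·690.
So x* = 197/0.692 = 284, and then y* = 690 - 1.1·284 = 377.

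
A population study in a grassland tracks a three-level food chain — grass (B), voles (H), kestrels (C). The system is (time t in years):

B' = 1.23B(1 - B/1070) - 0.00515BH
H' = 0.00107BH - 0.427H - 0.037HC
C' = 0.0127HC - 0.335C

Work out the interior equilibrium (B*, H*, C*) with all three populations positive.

B* ≈ 952, H* ≈ 26.4, C* ≈ 16

From dC/dt = 0: 0.0127H* = 0.335, so H* = 26.4.
From dB/dt = 0: 1.23(1 - B*/1070) = 0.00515·26.4, giving B* = 1070·(1 - 0.11) = 952.
From dH/dt = 0: 0.00107·952 - 0.427 = 0.037C*, so C* = 0.591/0.037 = 16.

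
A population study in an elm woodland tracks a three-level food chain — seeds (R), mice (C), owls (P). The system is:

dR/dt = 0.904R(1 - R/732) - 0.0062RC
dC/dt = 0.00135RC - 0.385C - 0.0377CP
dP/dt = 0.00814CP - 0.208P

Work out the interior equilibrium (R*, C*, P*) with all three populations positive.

From dP/dt = 0: 0.00814C* = 0.208, so C* = 25.6.
From dR/dt = 0: 0.904(1 - R*/732) = 0.0062·25.6, giving R* = 732·(1 - 0.175) = 604.
From dC/dt = 0: 0.00135·604 - 0.385 = 0.0377P*, so P* = 0.43/0.0377 = 11.4.

R* ≈ 604, C* ≈ 25.6, P* ≈ 11.4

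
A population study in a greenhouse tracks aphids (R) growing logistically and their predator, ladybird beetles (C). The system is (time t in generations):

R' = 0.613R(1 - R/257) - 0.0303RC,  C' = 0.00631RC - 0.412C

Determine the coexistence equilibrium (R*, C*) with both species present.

R* ≈ 65.3, C* ≈ 15.1

From dC/dt = 0 with C > 0: 0.00631R* = 0.412, so R* = 65.3.
Substitute into dR/dt = 0: 0.613(1 - 65.3/257) = 0.0303C*.
The bracket is 0.746, giving C* = 0.457/0.0303 = 15.1.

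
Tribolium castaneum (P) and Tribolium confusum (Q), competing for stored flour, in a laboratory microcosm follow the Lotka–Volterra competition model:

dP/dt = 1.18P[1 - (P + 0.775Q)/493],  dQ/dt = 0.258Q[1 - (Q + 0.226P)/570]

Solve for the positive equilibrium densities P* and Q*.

P* ≈ 62.1, Q* ≈ 556

Setting both brackets to zero gives the nullclines P + 0.775Q = 493 and 0.226P + Q = 570.
Substituting Q = 570 - 0.226P into the first: P(1 - 0.775·0.226) = 493 - 0.775·570.
So P* = 51.2/0.825 = 62.1, and then Q* = 570 - 0.226·62.1 = 556.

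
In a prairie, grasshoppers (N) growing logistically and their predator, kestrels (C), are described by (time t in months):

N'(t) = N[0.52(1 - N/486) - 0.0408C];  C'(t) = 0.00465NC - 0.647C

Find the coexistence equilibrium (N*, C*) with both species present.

N* ≈ 139, C* ≈ 9.1

From dC/dt = 0 with C > 0: 0.00465N* = 0.647, so N* = 139.
Substitute into dN/dt = 0: 0.52(1 - 139/486) = 0.0408C*.
The bracket is 0.714, giving C* = 0.371/0.0408 = 9.1.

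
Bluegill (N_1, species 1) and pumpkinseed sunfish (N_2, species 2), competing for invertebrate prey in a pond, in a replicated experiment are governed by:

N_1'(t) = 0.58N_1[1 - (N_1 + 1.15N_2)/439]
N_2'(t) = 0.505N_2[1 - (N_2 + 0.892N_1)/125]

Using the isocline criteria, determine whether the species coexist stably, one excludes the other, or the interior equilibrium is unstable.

species 1 excludes species 2

Compare the nullcline intercepts: K1/α12 = 439/1.15 = 382 > K2 = 125; K2/α21 = 125/0.892 = 140 < K1 = 439.
Since the inequalities point opposite ways, species 1 can invade but species 2 cannot.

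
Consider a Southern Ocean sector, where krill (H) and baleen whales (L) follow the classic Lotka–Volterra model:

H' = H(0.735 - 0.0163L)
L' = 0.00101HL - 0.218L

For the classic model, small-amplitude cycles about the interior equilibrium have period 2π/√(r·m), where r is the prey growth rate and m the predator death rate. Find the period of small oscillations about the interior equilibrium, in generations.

T ≈ 15.7 generations

Here r = 0.735 and m = 0.218, so r·m = 0.16.
ω = √0.16 = 0.4 per generation, hence T = 2π/ω ≈ 15.7 generations.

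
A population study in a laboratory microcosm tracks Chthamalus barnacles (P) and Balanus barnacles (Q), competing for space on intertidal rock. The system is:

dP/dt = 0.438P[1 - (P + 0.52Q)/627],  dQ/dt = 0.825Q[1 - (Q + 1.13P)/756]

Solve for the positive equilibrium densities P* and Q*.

P* ≈ 567, Q* ≈ 115

Setting both brackets to zero gives the nullclines P + 0.52Q = 627 and 1.13P + Q = 756.
Substituting Q = 756 - 1.13P into the first: P(1 - 0.52·1.13) = 627 - 0.52·756.
So P* = 234/0.412 = 567, and then Q* = 756 - 1.13·567 = 115.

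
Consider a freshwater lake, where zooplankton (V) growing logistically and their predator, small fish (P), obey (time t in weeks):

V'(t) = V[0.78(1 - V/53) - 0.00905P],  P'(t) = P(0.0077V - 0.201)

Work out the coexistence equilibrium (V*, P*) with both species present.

From dP/dt = 0 with P > 0: 0.0077V* = 0.201, so V* = 26.1.
Substitute into dV/dt = 0: 0.78(1 - 26.1/53) = 0.00905P*.
The bracket is 0.507, giving P* = 0.396/0.00905 = 43.7.

V* ≈ 26.1, P* ≈ 43.7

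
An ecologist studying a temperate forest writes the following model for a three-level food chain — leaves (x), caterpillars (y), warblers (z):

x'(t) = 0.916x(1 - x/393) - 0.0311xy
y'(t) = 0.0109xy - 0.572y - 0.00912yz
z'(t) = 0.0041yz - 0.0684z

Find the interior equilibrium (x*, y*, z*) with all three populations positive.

From dz/dt = 0: 0.0041y* = 0.0684, so y* = 16.7.
From dx/dt = 0: 0.916(1 - x*/393) = 0.0311·16.7, giving x* = 393·(1 - 0.566) = 170.
From dy/dt = 0: 0.0109·170 - 0.572 = 0.00912z*, so z* = 1.29/0.00912 = 141.

x* ≈ 170, y* ≈ 16.7, z* ≈ 141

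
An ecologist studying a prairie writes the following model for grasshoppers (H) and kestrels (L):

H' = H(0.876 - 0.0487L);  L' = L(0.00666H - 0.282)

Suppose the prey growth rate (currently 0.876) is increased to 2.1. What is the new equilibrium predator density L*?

L* ≈ 43.1

At the interior fixed point, setting dH/dt = 0 with H > 0 fixes L* = (prey growth rate)/(HL coefficient) — independent of the other coefficients.
With the change, L* = 2.1/0.0487 = 43.1; it rises from 18.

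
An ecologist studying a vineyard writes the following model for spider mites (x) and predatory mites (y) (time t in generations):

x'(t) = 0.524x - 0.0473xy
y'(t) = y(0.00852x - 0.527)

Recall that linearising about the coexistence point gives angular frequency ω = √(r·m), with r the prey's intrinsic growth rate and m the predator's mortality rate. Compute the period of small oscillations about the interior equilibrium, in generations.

Here r = 0.524 and m = 0.527, so r·m = 0.276.
ω = √0.276 = 0.525 per generation, hence T = 2π/ω ≈ 12 generations.

T ≈ 12 generations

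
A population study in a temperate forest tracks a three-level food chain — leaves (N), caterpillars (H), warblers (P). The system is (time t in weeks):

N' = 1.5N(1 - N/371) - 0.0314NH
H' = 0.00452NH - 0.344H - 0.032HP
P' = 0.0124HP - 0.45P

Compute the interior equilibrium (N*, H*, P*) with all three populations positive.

From dP/dt = 0: 0.0124H* = 0.45, so H* = 36.3.
From dN/dt = 0: 1.5(1 - N*/371) = 0.0314·36.3, giving N* = 371·(1 - 0.76) = 89.2.
From dH/dt = 0: 0.00452·89.2 - 0.344 = 0.032P*, so P* = 0.059/0.032 = 1.84.

N* ≈ 89.2, H* ≈ 36.3, P* ≈ 1.84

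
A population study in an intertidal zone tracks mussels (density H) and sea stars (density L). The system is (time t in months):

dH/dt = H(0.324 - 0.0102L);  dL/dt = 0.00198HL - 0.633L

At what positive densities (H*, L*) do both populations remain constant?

H* ≈ 320, L* ≈ 31.8

Set dL/dt = 0 with L > 0: 0.00198H - 0.633 = 0, so H* = 0.633/0.00198 = 320.
Set dH/dt = 0 with H > 0: 0.324 - 0.0102L = 0, so L* = 0.324/0.0102 = 31.8.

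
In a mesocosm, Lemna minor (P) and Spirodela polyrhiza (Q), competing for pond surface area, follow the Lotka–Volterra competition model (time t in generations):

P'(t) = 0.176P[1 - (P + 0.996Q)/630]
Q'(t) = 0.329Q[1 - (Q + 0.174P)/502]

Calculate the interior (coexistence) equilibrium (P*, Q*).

Setting both brackets to zero gives the nullclines P + 0.996Q = 630 and 0.174P + Q = 502.
Substituting Q = 502 - 0.174P into the first: P(1 - 0.996·0.174) = 630 - 0.996·502.
So P* = 130/0.827 = 157, and then Q* = 502 - 0.174·157 = 475.

P* ≈ 157, Q* ≈ 475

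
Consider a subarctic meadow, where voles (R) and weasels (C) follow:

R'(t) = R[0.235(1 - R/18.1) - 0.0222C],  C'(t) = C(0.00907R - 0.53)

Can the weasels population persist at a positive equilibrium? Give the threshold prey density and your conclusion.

Threshold R = 58.4; K < 58.4, so no, the predator goes extinct.

The predator equation gives dC/dt > 0 only when R > 0.53/0.00907 = 58.4.
Without the predator, R → K = 18.1. Since 18.1 < 58.4, the predator cannot invade.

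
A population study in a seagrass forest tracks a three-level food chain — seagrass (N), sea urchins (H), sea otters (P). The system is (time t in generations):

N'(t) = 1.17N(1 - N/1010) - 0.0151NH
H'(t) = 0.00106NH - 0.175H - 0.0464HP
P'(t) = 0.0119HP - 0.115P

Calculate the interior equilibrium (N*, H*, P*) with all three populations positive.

N* ≈ 884, H* ≈ 9.66, P* ≈ 16.4

From dP/dt = 0: 0.0119H* = 0.115, so H* = 9.66.
From dN/dt = 0: 1.17(1 - N*/1010) = 0.0151·9.66, giving N* = 1010·(1 - 0.125) = 884.
From dH/dt = 0: 0.00106·884 - 0.175 = 0.0464P*, so P* = 0.762/0.0464 = 16.4.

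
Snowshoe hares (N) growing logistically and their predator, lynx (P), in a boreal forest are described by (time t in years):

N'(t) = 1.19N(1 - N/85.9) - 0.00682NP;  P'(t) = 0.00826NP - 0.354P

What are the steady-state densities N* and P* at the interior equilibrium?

From dP/dt = 0 with P > 0: 0.00826N* = 0.354, so N* = 42.9.
Substitute into dN/dt = 0: 1.19(1 - 42.9/85.9) = 0.00682P*.
The bracket is 0.501, giving P* = 0.596/0.00682 = 87.4.

N* ≈ 42.9, P* ≈ 87.4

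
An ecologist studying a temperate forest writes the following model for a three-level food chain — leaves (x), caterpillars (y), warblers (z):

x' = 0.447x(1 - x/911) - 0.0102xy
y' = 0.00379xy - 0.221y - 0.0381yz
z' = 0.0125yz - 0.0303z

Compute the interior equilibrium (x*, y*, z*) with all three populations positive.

x* ≈ 861, y* ≈ 2.42, z* ≈ 79.8

From dz/dt = 0: 0.0125y* = 0.0303, so y* = 2.42.
From dx/dt = 0: 0.447(1 - x*/911) = 0.0102·2.42, giving x* = 911·(1 - 0.0553) = 861.
From dy/dt = 0: 0.00379·861 - 0.221 = 0.0381z*, so z* = 3.04/0.0381 = 79.8.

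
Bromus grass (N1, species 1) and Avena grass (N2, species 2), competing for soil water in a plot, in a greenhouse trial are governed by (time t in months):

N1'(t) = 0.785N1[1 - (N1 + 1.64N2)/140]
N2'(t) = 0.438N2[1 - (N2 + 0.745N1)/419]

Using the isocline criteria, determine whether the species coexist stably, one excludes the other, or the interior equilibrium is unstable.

species 2 excludes species 1

Compare the nullcline intercepts: K1/α12 = 140/1.64 = 85.4 < K2 = 419; K2/α21 = 419/0.745 = 562 > K1 = 140.
Since the inequalities point opposite ways, species 2 can invade but species 1 cannot.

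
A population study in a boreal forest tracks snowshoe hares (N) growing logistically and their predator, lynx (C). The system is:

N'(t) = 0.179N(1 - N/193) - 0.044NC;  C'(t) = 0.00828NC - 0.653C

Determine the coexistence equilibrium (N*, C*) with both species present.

From dC/dt = 0 with C > 0: 0.00828N* = 0.653, so N* = 78.9.
Substitute into dN/dt = 0: 0.179(1 - 78.9/193) = 0.044C*.
The bracket is 0.591, giving C* = 0.106/0.044 = 2.41.

N* ≈ 78.9, C* ≈ 2.41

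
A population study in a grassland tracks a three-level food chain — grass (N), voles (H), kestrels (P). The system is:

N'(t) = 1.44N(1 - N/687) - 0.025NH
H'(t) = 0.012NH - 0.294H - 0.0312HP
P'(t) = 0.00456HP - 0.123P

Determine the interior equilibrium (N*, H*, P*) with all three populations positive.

N* ≈ 365, H* ≈ 27, P* ≈ 131

From dP/dt = 0: 0.00456H* = 0.123, so H* = 27.
From dN/dt = 0: 1.44(1 - N*/687) = 0.025·27, giving N* = 687·(1 - 0.468) = 365.
From dH/dt = 0: 0.012·365 - 0.294 = 0.0312P*, so P* = 4.09/0.0312 = 131.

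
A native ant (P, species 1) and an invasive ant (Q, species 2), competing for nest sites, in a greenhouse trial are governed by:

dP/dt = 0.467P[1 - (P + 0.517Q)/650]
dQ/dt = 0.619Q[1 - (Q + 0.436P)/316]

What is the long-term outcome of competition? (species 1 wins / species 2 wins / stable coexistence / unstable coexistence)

stable coexistence

Compare the nullcline intercepts: K1/α12 = 650/0.517 = 1260 > K2 = 316; K2/α21 = 316/0.436 = 725 > K1 = 650.
Since both inequalities hold, each species can invade when rare, so the interior equilibrium is stable.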